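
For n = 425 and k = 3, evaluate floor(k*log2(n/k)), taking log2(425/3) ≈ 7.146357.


log2(n/k) = log2(425/3) ≈ 7.146357.
k*log2(n/k) ≈ 3*7.146357 = 21.439071.
floor(21.439071) = 21.

21


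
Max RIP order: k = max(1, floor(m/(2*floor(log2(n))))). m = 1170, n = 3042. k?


floor(log2(3042)) = 11.
2*11 = 22.
m/(2*floor(log2(n))) = 1170/22 ≈ 53.1818.
floor = 53.
k = max(1, 53) = 53.

53


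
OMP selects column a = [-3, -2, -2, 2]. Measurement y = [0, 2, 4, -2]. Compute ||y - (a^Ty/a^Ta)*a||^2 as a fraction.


a^T a = 21.
a^T y = -16.
coeff = -16/21 = -16/21.
||r||^2 = 248/21.

248/21


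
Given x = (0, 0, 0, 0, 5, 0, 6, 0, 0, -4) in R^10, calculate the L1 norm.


Non-zero entries: [(4, 5), (6, 6), (9, -4)]
Absolute values: [5, 6, 4]
||x||_1 = sum = 15.

15


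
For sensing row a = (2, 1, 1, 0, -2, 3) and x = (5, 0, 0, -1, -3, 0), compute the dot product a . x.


Non-zero terms: ['2*5', '0*-1', '-2*-3']
Products: [10, 0, 6]
y = sum = 16.

16


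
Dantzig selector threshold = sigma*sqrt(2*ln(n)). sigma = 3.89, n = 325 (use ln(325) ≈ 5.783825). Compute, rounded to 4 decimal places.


ln(325) ≈ 5.783825.
2*ln(n) ≈ 11.56765.
sqrt(2*ln(n)) ≈ sqrt(11.56765) ≈ 3.401125.
threshold ≈ 3.89*3.401125 = 13.23037625 ≈ 13.2304.

13.2304


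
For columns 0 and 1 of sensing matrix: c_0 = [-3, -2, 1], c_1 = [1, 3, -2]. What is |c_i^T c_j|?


Inner product: -3*1 + -2*3 + 1*-2
Products: [-3, -6, -2]
Sum = -11.
|dot| = 11.

11


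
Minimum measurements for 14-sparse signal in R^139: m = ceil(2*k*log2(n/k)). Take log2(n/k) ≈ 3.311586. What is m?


log2(n/k) = log2(139/14) ≈ 3.311586.
2*k*log2(n/k) ≈ 2*14*3.311586 = 92.724408.
m = ceil(92.724408) = 93.

93


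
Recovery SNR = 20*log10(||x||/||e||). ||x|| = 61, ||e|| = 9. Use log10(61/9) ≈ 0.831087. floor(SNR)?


||x||/||e|| = 61/9.
log10(61/9) ≈ 0.831087.
20*log10(||x||/||e||) ≈ 20*0.831087 = 16.62174.
floor(16.62174) = 16.

16


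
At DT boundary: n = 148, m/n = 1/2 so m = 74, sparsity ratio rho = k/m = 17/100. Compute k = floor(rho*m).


m = 1/2*148 = 74.
rho = 17/100.
rho*m = 17/100*74 = 12.58.
k = floor(12.58) = 12.

12


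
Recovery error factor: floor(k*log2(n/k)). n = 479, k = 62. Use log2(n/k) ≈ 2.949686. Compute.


log2(n/k) = log2(479/62) ≈ 2.949686.
k*log2(n/k) ≈ 62*2.949686 = 182.880532.
floor(182.880532) = 182.

182


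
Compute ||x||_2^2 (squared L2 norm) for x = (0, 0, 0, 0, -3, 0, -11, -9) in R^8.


Non-zero entries: [(4, -3), (6, -11), (7, -9)]
Squares: [9, 121, 81]
||x||_2^2 = sum = 211.

211


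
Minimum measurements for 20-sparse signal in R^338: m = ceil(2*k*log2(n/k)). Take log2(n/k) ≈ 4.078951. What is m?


log2(n/k) = log2(338/20) ≈ 4.078951.
2*k*log2(n/k) ≈ 2*20*4.078951 = 163.15804.
m = ceil(163.15804) = 164.

164


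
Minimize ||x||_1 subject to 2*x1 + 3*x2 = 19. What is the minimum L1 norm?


Axis intercepts:
  x1 = 19/2, x2 = 0: L1 = 19/2
  x1 = 0, x2 = 19/3: L1 = 19/3
x* = (0, 19/3)
||x*||_1 = 19/3.

19/3


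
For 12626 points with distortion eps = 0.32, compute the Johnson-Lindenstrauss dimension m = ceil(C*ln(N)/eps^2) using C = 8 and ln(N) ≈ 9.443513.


ln(12626) ≈ 9.443513.
eps^2 = 0.32^2 = 0.1024.
C*ln(N)/eps^2 ≈ 8*9.443513/0.1024 ≈ 737.7745.
m = ceil(737.7745) = 738.

738


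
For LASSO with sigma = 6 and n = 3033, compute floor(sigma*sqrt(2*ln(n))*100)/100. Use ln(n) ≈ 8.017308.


ln(3033) ≈ 8.017308.
2*ln(n) ≈ 16.034616.
sqrt(2*ln(n)) ≈ sqrt(16.034616) ≈ 4.004325.
lambda ≈ 6*4.004325 = 24.02595.
floor(lambda*100)/100 = 24.02.

24.02


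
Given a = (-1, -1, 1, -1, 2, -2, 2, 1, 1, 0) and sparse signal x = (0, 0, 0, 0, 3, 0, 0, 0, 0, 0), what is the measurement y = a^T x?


Non-zero terms: ['2*3']
Products: [6]
y = sum = 6.

6


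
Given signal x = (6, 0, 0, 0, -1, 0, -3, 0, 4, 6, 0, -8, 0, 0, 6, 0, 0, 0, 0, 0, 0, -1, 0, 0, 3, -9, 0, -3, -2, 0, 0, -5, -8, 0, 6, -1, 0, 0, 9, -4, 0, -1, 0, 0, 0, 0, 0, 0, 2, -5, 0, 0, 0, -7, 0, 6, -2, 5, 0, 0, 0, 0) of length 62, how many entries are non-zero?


Non-zero positions: [0, 4, 6, 8, 9, 11, 14, 21, 24, 25, 27, 28, 31, 32, 34, 35, 38, 39, 41, 48, 49, 53, 55, 56, 57].
Sparsity = 25.

25


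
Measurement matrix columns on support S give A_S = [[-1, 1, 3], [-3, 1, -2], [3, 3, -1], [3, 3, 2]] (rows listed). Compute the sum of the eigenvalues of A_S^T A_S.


Sum of eigenvalues of A_S^T A_S = trace(A_S^T A_S) = sum of squared column norms of A_S.
A_S^T A_S diagonal: [28, 20, 18].
trace = 28 + 20 + 18 = 66.

66


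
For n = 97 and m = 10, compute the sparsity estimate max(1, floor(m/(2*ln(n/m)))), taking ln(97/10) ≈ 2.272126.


n/m = 97/10.
ln(n/m) ≈ 2.272126.
2*ln(n/m) ≈ 4.544252.
m/(2*ln(n/m)) ≈ 10/4.544252 ≈ 2.2006.
floor = 2.
k_max = max(1, 2) = 2.

2


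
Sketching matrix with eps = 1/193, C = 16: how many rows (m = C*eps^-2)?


1/eps = 193.
(1/eps)^2 = 37249.
m = 16*37249 = 595984.

595984


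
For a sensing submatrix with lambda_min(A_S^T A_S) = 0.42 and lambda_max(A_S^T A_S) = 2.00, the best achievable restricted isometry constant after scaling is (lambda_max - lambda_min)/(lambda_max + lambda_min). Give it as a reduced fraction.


lambda_max - lambda_min = 2.00 - 0.42 = 1.58.
lambda_max + lambda_min = 2.00 + 0.42 = 2.42.
delta = 1.58/2.42 = 158/242 = 79/121.

79/121


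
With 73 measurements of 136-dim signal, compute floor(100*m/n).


100*m/n = 100*73/136 ≈ 53.6765.
floor = 53.

53


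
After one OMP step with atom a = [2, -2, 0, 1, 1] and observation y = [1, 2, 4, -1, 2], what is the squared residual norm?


a^T a = 10.
a^T y = -1.
coeff = -1/10 = -1/10.
||r||^2 = 259/10.

259/10


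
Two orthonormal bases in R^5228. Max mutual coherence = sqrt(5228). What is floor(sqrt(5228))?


72^2 = 5184 <= 5228 < 5329 = 73^2, so 72 <= sqrt(5228) < 73.
floor(sqrt(5228)) = 72.

72


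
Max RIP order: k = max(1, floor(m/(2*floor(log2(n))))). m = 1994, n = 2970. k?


floor(log2(2970)) = 11.
2*11 = 22.
m/(2*floor(log2(n))) = 1994/22 ≈ 90.6364.
floor = 90.
k = max(1, 90) = 90.

90


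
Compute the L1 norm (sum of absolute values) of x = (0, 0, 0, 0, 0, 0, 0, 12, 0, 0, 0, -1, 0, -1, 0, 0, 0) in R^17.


Non-zero entries: [(7, 12), (11, -1), (13, -1)]
Absolute values: [12, 1, 1]
||x||_1 = sum = 14.

14


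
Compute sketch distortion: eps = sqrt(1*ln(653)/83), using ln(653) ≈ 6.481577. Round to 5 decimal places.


ln(653) ≈ 6.481577.
1*ln(N)/m ≈ 1*6.481577/83 ≈ 0.07809129.
eps = sqrt(0.07809129) ≈ 0.2794482 ≈ 0.27945.

0.27945


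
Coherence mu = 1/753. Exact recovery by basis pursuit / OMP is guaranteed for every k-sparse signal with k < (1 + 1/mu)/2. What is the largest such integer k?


1/mu = 753.
1 + 1/mu = 754.
(1 + 1/mu)/2 = 377 is an integer and the inequality is strict, so k_max = 377 - 1 = 376.

376


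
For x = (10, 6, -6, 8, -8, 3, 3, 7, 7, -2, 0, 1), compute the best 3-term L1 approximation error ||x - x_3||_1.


Sorted |x_i| descending: [10, 8, 8, 7, 7, 6, 6, 3, 3, 2, 1, 0]
Keep top 3: [10, 8, 8]
Tail entries: [7, 7, 6, 6, 3, 3, 2, 1, 0]
L1 error = sum of tail = 35.

35


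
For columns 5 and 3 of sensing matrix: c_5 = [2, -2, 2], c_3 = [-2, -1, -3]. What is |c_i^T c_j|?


Inner product: 2*-2 + -2*-1 + 2*-3
Products: [-4, 2, -6]
Sum = -8.
|dot| = 8.

8


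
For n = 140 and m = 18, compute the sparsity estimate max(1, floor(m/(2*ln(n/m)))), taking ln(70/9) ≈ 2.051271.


n/m = 140/18 = 70/9.
ln(n/m) ≈ 2.051271.
2*ln(n/m) ≈ 4.102542.
m/(2*ln(n/m)) ≈ 18/4.102542 ≈ 4.3875.
floor = 4.
k_max = max(1, 4) = 4.

4


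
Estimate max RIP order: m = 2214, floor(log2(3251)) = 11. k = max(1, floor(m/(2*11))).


floor(log2(3251)) = 11.
2*11 = 22.
m/(2*floor(log2(n))) = 2214/22 ≈ 100.6364.
floor = 100.
k = max(1, 100) = 100.

100


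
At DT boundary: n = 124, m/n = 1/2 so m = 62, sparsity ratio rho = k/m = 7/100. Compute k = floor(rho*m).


m = 1/2*124 = 62.
rho = 7/100.
rho*m = 7/100*62 = 4.34.
k = floor(4.34) = 4.

4


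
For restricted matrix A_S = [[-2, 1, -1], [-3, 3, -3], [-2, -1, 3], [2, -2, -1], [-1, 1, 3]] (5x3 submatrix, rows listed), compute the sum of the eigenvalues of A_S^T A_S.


Sum of eigenvalues of A_S^T A_S = trace(A_S^T A_S) = sum of squared column norms of A_S.
A_S^T A_S diagonal: [22, 16, 29].
trace = 22 + 16 + 29 = 67.

67


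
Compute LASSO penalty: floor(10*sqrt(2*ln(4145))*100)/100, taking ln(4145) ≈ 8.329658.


ln(4145) ≈ 8.329658.
2*ln(n) ≈ 16.659316.
sqrt(2*ln(n)) ≈ sqrt(16.659316) ≈ 4.081583.
lambda ≈ 10*4.081583 = 40.81583.
floor(lambda*100)/100 = 40.81.

40.81


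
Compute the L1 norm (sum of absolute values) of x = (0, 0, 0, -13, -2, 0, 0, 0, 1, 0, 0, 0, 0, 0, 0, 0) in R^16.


Non-zero entries: [(3, -13), (4, -2), (8, 1)]
Absolute values: [13, 2, 1]
||x||_1 = sum = 16.

16


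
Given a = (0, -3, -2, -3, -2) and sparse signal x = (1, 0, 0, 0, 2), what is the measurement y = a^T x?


Non-zero terms: ['0*1', '-2*2']
Products: [0, -4]
y = sum = -4.

-4


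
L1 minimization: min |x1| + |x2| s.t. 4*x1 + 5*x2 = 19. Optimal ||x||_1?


Axis intercepts:
  x1 = 19/4, x2 = 0: L1 = 19/4
  x1 = 0, x2 = 19/5: L1 = 19/5
x* = (0, 19/5)
||x*||_1 = 19/5.

19/5


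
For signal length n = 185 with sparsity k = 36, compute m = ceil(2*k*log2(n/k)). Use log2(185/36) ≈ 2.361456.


log2(n/k) = log2(185/36) ≈ 2.361456.
2*k*log2(n/k) ≈ 2*36*2.361456 = 170.024832.
m = ceil(170.024832) = 171.

171


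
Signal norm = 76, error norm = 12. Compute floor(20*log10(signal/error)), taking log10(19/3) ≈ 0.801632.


||x||/||e|| = 76/12 = 19/3.
log10(19/3) ≈ 0.801632.
20*log10(||x||/||e||) ≈ 20*0.801632 = 16.03264.
floor(16.03264) = 16.

16


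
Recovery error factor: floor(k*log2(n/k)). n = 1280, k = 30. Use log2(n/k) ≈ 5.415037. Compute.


log2(n/k) = log2(1280/30) ≈ 5.415037.
k*log2(n/k) ≈ 30*5.415037 = 162.45111.
floor(162.45111) = 162.

162


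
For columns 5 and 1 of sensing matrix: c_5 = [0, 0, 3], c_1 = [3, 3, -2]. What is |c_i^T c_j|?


Inner product: 0*3 + 0*3 + 3*-2
Products: [0, 0, -6]
Sum = -6.
|dot| = 6.

6


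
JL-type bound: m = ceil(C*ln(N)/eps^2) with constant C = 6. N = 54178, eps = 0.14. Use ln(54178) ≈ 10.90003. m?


ln(54178) ≈ 10.90003.
eps^2 = 0.14^2 = 0.0196.
C*ln(N)/eps^2 ≈ 6*10.90003/0.0196 ≈ 3336.7439.
m = ceil(3336.7439) = 3337.

3337


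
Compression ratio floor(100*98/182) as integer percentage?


100*m/n = 100*98/182 ≈ 53.8462.
floor = 53.

53


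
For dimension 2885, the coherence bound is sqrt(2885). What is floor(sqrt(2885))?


53^2 = 2809 <= 2885 < 2916 = 54^2, so 53 <= sqrt(2885) < 54.
floor(sqrt(2885)) = 53.

53


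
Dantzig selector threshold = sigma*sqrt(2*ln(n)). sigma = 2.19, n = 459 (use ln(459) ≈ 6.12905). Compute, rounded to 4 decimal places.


ln(459) ≈ 6.12905.
2*ln(n) ≈ 12.2581.
sqrt(2*ln(n)) ≈ sqrt(12.2581) ≈ 3.501157.
threshold ≈ 2.19*3.501157 = 7.66753383 ≈ 7.6675.

7.6675


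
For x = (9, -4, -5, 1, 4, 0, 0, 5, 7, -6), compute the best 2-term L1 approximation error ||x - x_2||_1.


Sorted |x_i| descending: [9, 7, 6, 5, 5, 4, 4, 1, 0, 0]
Keep top 2: [9, 7]
Tail entries: [6, 5, 5, 4, 4, 1, 0, 0]
L1 error = sum of tail = 25.

25


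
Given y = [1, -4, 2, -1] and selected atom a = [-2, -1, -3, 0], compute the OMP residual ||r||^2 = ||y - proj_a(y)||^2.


a^T a = 14.
a^T y = -4.
coeff = -4/14 = -2/7.
||r||^2 = 146/7.

146/7


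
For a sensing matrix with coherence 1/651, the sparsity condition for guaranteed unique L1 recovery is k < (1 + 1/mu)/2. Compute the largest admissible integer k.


1/mu = 651.
1 + 1/mu = 652.
(1 + 1/mu)/2 = 326 is an integer and the inequality is strict, so k_max = 326 - 1 = 325.

325


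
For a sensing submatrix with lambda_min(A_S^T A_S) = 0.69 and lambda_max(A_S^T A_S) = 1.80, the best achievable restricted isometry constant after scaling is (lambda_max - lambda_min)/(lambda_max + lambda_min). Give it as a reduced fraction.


lambda_max - lambda_min = 1.80 - 0.69 = 1.11.
lambda_max + lambda_min = 1.80 + 0.69 = 2.49.
delta = 1.11/2.49 = 111/249 = 37/83.

37/83


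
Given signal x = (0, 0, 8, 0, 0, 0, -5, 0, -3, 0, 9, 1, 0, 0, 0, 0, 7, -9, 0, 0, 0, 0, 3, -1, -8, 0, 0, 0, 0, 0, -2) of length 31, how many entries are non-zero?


Non-zero positions: [2, 6, 8, 10, 11, 16, 17, 22, 23, 24, 30].
Sparsity = 11.

11


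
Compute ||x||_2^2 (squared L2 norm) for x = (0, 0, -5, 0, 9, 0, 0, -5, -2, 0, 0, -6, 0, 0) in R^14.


Non-zero entries: [(2, -5), (4, 9), (7, -5), (8, -2), (11, -6)]
Squares: [25, 81, 25, 4, 36]
||x||_2^2 = sum = 171.

171


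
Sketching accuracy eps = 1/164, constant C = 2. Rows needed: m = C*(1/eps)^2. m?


1/eps = 164.
(1/eps)^2 = 26896.
m = 2*26896 = 53792.

53792


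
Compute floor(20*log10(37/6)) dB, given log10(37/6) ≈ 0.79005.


||x||/||e|| = 37/6.
log10(37/6) ≈ 0.79005.
20*log10(||x||/||e||) ≈ 20*0.79005 = 15.801.
floor(15.801) = 15.

15


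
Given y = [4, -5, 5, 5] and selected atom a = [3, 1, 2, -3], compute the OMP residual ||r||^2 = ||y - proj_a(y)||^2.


a^T a = 23.
a^T y = 2.
coeff = 2/23 = 2/23.
||r||^2 = 2089/23.

2089/23


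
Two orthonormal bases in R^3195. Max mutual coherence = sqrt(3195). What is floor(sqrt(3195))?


56^2 = 3136 <= 3195 < 3249 = 57^2, so 56 <= sqrt(3195) < 57.
floor(sqrt(3195)) = 56.

56


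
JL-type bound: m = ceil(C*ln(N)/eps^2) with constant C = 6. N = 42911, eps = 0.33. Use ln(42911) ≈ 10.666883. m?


ln(42911) ≈ 10.666883.
eps^2 = 0.33^2 = 0.1089.
C*ln(N)/eps^2 ≈ 6*10.666883/0.1089 ≈ 587.7071.
m = ceil(587.7071) = 588.

588


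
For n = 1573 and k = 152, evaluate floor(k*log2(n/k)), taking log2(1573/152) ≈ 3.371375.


log2(n/k) = log2(1573/152) ≈ 3.371375.
k*log2(n/k) ≈ 152*3.371375 = 512.449.
floor(512.449) = 512.

512


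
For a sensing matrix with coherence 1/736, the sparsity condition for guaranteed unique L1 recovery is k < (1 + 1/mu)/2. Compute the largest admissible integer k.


1/mu = 736.
1 + 1/mu = 737.
(1 + 1/mu)/2 = 368.5 is not an integer, so k_max = floor(368.5) = 368.

368


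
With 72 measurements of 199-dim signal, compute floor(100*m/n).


100*m/n = 100*72/199 ≈ 36.1809.
floor = 36.

36


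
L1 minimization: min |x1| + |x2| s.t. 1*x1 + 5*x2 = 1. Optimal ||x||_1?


Axis intercepts:
  x1 = 1, x2 = 0: L1 = 1
  x1 = 0, x2 = 1/5: L1 = 1/5
x* = (0, 1/5)
||x*||_1 = 1/5.

1/5


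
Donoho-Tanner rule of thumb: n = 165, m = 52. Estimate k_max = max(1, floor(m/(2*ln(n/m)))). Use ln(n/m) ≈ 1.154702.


n/m = 165/52.
ln(n/m) ≈ 1.154702.
2*ln(n/m) ≈ 2.309404.
m/(2*ln(n/m)) ≈ 52/2.309404 ≈ 22.5166.
floor = 22.
k_max = max(1, 22) = 22.

22


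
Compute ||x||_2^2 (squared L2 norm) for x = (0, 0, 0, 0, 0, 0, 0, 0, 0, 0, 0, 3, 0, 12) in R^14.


Non-zero entries: [(11, 3), (13, 12)]
Squares: [9, 144]
||x||_2^2 = sum = 153.

153


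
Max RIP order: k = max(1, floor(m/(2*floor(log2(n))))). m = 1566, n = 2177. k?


floor(log2(2177)) = 11.
2*11 = 22.
m/(2*floor(log2(n))) = 1566/22 ≈ 71.1818.
floor = 71.
k = max(1, 71) = 71.

71


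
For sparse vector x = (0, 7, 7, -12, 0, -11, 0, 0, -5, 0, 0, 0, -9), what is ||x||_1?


Non-zero entries: [(1, 7), (2, 7), (3, -12), (5, -11), (8, -5), (12, -9)]
Absolute values: [7, 7, 12, 11, 5, 9]
||x||_1 = sum = 51.

51


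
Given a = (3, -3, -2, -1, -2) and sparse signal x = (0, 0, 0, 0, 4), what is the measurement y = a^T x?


Non-zero terms: ['-2*4']
Products: [-8]
y = sum = -8.

-8


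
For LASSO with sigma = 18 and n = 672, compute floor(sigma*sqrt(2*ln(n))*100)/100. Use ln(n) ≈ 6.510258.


ln(672) ≈ 6.510258.
2*ln(n) ≈ 13.020516.
sqrt(2*ln(n)) ≈ sqrt(13.020516) ≈ 3.608395.
lambda ≈ 18*3.608395 = 64.95111.
floor(lambda*100)/100 = 64.95.

64.95


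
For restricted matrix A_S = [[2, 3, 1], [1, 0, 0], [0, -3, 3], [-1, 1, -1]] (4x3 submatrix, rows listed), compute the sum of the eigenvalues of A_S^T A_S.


Sum of eigenvalues of A_S^T A_S = trace(A_S^T A_S) = sum of squared column norms of A_S.
A_S^T A_S diagonal: [6, 19, 11].
trace = 6 + 19 + 11 = 36.

36


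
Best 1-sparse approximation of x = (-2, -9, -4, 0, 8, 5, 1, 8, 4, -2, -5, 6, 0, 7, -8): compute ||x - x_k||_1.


Sorted |x_i| descending: [9, 8, 8, 8, 7, 6, 5, 5, 4, 4, 2, 2, 1, 0, 0]
Keep top 1: [9]
Tail entries: [8, 8, 8, 7, 6, 5, 5, 4, 4, 2, 2, 1, 0, 0]
L1 error = sum of tail = 60.

60


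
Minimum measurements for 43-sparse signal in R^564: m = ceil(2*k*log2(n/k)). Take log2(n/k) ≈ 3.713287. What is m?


log2(n/k) = log2(564/43) ≈ 3.713287.
2*k*log2(n/k) ≈ 2*43*3.713287 = 319.342682.
m = ceil(319.342682) = 320.

320


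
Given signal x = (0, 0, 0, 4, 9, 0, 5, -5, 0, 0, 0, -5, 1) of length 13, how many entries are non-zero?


Non-zero positions: [3, 4, 6, 7, 11, 12].
Sparsity = 6.

6


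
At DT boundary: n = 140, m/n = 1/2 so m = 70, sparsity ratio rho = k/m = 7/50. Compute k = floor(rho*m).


m = 1/2*140 = 70.
rho = 7/50.
rho*m = 7/50*70 = 9.8.
k = floor(9.8) = 9.

9


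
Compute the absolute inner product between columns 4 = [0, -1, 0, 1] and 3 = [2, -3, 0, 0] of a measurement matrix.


Inner product: 0*2 + -1*-3 + 0*0 + 1*0
Products: [0, 3, 0, 0]
Sum = 3.
|dot| = 3.

3


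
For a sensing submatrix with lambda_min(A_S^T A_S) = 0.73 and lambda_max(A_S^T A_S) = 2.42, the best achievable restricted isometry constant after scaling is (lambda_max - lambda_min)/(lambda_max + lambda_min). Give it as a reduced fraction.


lambda_max - lambda_min = 2.42 - 0.73 = 1.69.
lambda_max + lambda_min = 2.42 + 0.73 = 3.15.
delta = 1.69/3.15 = 169/315.

169/315


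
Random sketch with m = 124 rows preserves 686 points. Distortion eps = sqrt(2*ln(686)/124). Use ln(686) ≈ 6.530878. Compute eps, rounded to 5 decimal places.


ln(686) ≈ 6.530878.
2*ln(N)/m ≈ 2*6.530878/124 ≈ 0.10533674.
eps = sqrt(0.10533674) ≈ 0.3245562 ≈ 0.32456.

0.32456


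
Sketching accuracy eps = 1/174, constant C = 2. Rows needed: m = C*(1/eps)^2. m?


1/eps = 174.
(1/eps)^2 = 30276.
m = 2*30276 = 60552.

60552


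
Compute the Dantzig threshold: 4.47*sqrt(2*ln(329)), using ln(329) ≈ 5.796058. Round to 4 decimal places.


ln(329) ≈ 5.796058.
2*ln(n) ≈ 11.592116.
sqrt(2*ln(n)) ≈ sqrt(11.592116) ≈ 3.40472.
threshold ≈ 4.47*3.40472 = 15.2190984 ≈ 15.2191.

15.2191


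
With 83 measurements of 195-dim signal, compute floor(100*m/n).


100*m/n = 100*83/195 ≈ 42.5641.
floor = 42.

42


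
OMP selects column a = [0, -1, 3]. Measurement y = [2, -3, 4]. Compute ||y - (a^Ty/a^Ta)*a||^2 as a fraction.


a^T a = 10.
a^T y = 15.
coeff = 15/10 = 3/2.
||r||^2 = 13/2.

13/2


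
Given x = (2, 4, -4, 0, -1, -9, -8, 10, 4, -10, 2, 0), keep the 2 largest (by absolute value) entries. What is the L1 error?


Sorted |x_i| descending: [10, 10, 9, 8, 4, 4, 4, 2, 2, 1, 0, 0]
Keep top 2: [10, 10]
Tail entries: [9, 8, 4, 4, 4, 2, 2, 1, 0, 0]
L1 error = sum of tail = 34.

34


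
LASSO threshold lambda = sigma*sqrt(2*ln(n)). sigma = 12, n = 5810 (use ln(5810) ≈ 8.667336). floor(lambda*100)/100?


ln(5810) ≈ 8.667336.
2*ln(n) ≈ 17.334672.
sqrt(2*ln(n)) ≈ sqrt(17.334672) ≈ 4.163493.
lambda ≈ 12*4.163493 = 49.961916.
floor(lambda*100)/100 = 49.96.

49.96


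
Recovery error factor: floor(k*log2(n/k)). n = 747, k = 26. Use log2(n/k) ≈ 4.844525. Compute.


log2(n/k) = log2(747/26) ≈ 4.844525.
k*log2(n/k) ≈ 26*4.844525 = 125.95765.
floor(125.95765) = 125.

125


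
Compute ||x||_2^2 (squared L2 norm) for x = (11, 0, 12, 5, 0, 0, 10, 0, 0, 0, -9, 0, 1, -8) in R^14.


Non-zero entries: [(0, 11), (2, 12), (3, 5), (6, 10), (10, -9), (12, 1), (13, -8)]
Squares: [121, 144, 25, 100, 81, 1, 64]
||x||_2^2 = sum = 536.

536


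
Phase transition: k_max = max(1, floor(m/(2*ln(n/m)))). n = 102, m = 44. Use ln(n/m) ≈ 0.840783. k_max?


n/m = 102/44 = 51/22.
ln(n/m) ≈ 0.840783.
2*ln(n/m) ≈ 1.681566.
m/(2*ln(n/m)) ≈ 44/1.681566 ≈ 26.1661.
floor = 26.
k_max = max(1, 26) = 26.

26


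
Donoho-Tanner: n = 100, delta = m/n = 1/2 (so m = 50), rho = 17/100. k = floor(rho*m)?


m = 1/2*100 = 50.
rho = 17/100.
rho*m = 17/100*50 = 8.5.
k = floor(8.5) = 8.

8


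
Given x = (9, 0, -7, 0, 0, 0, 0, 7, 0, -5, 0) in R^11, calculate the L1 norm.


Non-zero entries: [(0, 9), (2, -7), (7, 7), (9, -5)]
Absolute values: [9, 7, 7, 5]
||x||_1 = sum = 28.

28


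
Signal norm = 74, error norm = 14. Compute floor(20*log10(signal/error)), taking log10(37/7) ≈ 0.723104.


||x||/||e|| = 74/14 = 37/7.
log10(37/7) ≈ 0.723104.
20*log10(||x||/||e||) ≈ 20*0.723104 = 14.46208.
floor(14.46208) = 14.

14


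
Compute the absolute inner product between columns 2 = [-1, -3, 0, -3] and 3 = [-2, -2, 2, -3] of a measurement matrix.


Inner product: -1*-2 + -3*-2 + 0*2 + -3*-3
Products: [2, 6, 0, 9]
Sum = 17.
|dot| = 17.

17


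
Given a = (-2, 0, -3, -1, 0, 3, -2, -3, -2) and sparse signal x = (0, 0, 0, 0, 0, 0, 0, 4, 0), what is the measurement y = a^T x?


Non-zero terms: ['-3*4']
Products: [-12]
y = sum = -12.

-12


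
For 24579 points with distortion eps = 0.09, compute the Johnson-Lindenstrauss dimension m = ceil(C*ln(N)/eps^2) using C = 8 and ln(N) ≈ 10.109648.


ln(24579) ≈ 10.109648.
eps^2 = 0.09^2 = 0.0081.
C*ln(N)/eps^2 ≈ 8*10.109648/0.0081 ≈ 9984.8375.
m = ceil(9984.8375) = 9985.

9985


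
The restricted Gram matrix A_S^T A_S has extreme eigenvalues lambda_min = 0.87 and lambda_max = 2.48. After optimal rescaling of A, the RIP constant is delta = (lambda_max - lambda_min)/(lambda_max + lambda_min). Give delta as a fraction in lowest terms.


lambda_max - lambda_min = 2.48 - 0.87 = 1.61.
lambda_max + lambda_min = 2.48 + 0.87 = 3.35.
delta = 1.61/3.35 = 161/335.

161/335


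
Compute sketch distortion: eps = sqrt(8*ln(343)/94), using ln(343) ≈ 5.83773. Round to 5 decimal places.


ln(343) ≈ 5.83773.
8*ln(N)/m ≈ 8*5.83773/94 ≈ 0.49682809.
eps = sqrt(0.49682809) ≈ 0.7048603 ≈ 0.70486.

0.70486


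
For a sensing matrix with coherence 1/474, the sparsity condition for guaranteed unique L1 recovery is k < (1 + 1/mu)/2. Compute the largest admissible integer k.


1/mu = 474.
1 + 1/mu = 475.
(1 + 1/mu)/2 = 237.5 is not an integer, so k_max = floor(237.5) = 237.

237


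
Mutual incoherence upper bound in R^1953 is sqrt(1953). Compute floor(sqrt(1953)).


44^2 = 1936 <= 1953 < 2025 = 45^2, so 44 <= sqrt(1953) < 45.
floor(sqrt(1953)) = 44.

44


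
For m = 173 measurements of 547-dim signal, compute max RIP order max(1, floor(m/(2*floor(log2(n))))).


floor(log2(547)) = 9.
2*9 = 18.
m/(2*floor(log2(n))) = 173/18 ≈ 9.6111.
floor = 9.
k = max(1, 9) = 9.

9


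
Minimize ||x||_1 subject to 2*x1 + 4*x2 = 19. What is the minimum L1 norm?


Axis intercepts:
  x1 = 19/2, x2 = 0: L1 = 19/2
  x1 = 0, x2 = 19/4: L1 = 19/4
x* = (0, 19/4)
||x*||_1 = 19/4.

19/4


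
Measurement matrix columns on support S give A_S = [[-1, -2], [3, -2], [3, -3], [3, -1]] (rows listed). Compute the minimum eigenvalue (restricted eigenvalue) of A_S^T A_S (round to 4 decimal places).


A_S^T A_S = [[28, -16], [-16, 18]].
trace = 46.
det = 248.
disc = trace^2 - 4*det = 2116 - 4*248 = 1124.
sqrt(1124) ≈ 33.526109.
lam_min = (46 - sqrt(1124))/2 ≈ (46 - 33.526109)/2 = 6.2369455 ≈ 6.2369.

6.2369


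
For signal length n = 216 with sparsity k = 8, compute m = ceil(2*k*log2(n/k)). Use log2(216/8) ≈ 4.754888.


log2(n/k) = log2(216/8) ≈ 4.754888.
2*k*log2(n/k) ≈ 2*8*4.754888 = 76.078208.
m = ceil(76.078208) = 77.

77


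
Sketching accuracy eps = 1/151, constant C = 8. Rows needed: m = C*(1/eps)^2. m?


1/eps = 151.
(1/eps)^2 = 22801.
m = 8*22801 = 182408.

182408


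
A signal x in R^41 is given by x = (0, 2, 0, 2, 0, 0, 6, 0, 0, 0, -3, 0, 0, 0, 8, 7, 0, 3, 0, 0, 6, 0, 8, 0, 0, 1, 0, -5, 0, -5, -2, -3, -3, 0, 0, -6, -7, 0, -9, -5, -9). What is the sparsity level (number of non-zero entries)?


Non-zero positions: [1, 3, 6, 10, 14, 15, 17, 20, 22, 25, 27, 29, 30, 31, 32, 35, 36, 38, 39, 40].
Sparsity = 20.

20


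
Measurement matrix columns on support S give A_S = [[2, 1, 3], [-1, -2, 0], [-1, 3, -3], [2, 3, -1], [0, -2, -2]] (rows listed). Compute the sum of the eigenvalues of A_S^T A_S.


Sum of eigenvalues of A_S^T A_S = trace(A_S^T A_S) = sum of squared column norms of A_S.
A_S^T A_S diagonal: [10, 27, 23].
trace = 10 + 27 + 23 = 60.

60


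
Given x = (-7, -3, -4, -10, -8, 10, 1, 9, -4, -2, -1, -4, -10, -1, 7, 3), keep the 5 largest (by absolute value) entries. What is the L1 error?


Sorted |x_i| descending: [10, 10, 10, 9, 8, 7, 7, 4, 4, 4, 3, 3, 2, 1, 1, 1]
Keep top 5: [10, 10, 10, 9, 8]
Tail entries: [7, 7, 4, 4, 4, 3, 3, 2, 1, 1, 1]
L1 error = sum of tail = 37.

37


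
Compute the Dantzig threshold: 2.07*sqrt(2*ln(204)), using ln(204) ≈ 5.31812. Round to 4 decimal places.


ln(204) ≈ 5.31812.
2*ln(n) ≈ 10.63624.
sqrt(2*ln(n)) ≈ sqrt(10.63624) ≈ 3.261325.
threshold ≈ 2.07*3.261325 = 6.75094275 ≈ 6.7509.

6.7509


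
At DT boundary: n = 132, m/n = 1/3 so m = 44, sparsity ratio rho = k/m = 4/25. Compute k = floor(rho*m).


m = 1/3*132 = 44.
rho = 4/25.
rho*m = 4/25*44 = 7.04.
k = floor(7.04) = 7.

7


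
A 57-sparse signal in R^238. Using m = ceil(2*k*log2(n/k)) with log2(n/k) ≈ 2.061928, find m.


log2(n/k) = log2(238/57) ≈ 2.061928.
2*k*log2(n/k) ≈ 2*57*2.061928 = 235.059792.
m = ceil(235.059792) = 236.

236


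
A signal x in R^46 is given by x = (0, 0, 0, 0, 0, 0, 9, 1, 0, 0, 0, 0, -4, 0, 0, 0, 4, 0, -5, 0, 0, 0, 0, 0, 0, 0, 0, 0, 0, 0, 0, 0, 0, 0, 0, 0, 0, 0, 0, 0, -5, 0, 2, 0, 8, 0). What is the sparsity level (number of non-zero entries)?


Non-zero positions: [6, 7, 12, 16, 18, 40, 42, 44].
Sparsity = 8.

8


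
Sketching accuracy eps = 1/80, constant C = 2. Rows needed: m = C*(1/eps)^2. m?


1/eps = 80.
(1/eps)^2 = 6400.
m = 2*6400 = 12800.

12800


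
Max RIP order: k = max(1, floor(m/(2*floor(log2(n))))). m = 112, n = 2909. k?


floor(log2(2909)) = 11.
2*11 = 22.
m/(2*floor(log2(n))) = 112/22 ≈ 5.0909.
floor = 5.
k = max(1, 5) = 5.

5


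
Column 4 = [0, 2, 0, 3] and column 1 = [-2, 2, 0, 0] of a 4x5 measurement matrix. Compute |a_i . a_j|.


Inner product: 0*-2 + 2*2 + 0*0 + 3*0
Products: [0, 4, 0, 0]
Sum = 4.
|dot| = 4.

4


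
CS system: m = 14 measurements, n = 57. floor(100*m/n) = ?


100*m/n = 100*14/57 ≈ 24.5614.
floor = 24.

24


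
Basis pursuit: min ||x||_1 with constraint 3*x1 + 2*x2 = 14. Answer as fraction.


Axis intercepts:
  x1 = 14/3, x2 = 0: L1 = 14/3
  x1 = 0, x2 = 7: L1 = 7
x* = (14/3, 0)
||x*||_1 = 14/3.

14/3


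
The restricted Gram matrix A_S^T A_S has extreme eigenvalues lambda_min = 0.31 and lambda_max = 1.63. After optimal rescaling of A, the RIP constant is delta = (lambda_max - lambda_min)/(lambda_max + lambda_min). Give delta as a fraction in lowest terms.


lambda_max - lambda_min = 1.63 - 0.31 = 1.32.
lambda_max + lambda_min = 1.63 + 0.31 = 1.94.
delta = 1.32/1.94 = 132/194 = 66/97.

66/97


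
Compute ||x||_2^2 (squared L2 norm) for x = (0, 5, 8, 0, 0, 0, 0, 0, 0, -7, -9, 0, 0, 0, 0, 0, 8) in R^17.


Non-zero entries: [(1, 5), (2, 8), (9, -7), (10, -9), (16, 8)]
Squares: [25, 64, 49, 81, 64]
||x||_2^2 = sum = 283.

283


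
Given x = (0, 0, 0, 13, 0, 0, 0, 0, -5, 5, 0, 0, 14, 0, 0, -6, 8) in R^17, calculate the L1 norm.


Non-zero entries: [(3, 13), (8, -5), (9, 5), (12, 14), (15, -6), (16, 8)]
Absolute values: [13, 5, 5, 14, 6, 8]
||x||_1 = sum = 51.

51


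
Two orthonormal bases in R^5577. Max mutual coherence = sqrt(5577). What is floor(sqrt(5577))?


74^2 = 5476 <= 5577 < 5625 = 75^2, so 74 <= sqrt(5577) < 75.
floor(sqrt(5577)) = 74.

74


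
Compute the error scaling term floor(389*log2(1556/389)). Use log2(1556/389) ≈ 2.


log2(n/k) = log2(1556/389) ≈ 2.
k*log2(n/k) ≈ 389*2 = 778.
floor(778) = 778.

778


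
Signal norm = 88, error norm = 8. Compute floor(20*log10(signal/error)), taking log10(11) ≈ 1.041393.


||x||/||e|| = 88/8 = 11.
log10(11) ≈ 1.041393.
20*log10(||x||/||e||) ≈ 20*1.041393 = 20.82786.
floor(20.82786) = 20.

20


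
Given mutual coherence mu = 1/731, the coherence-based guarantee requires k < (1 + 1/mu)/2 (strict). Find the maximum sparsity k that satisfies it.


1/mu = 731.
1 + 1/mu = 732.
(1 + 1/mu)/2 = 366 is an integer and the inequality is strict, so k_max = 366 - 1 = 365.

365


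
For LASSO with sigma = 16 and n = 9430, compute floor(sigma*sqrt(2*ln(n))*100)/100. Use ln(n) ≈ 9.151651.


ln(9430) ≈ 9.151651.
2*ln(n) ≈ 18.303302.
sqrt(2*ln(n)) ≈ sqrt(18.303302) ≈ 4.278236.
lambda ≈ 16*4.278236 = 68.451776.
floor(lambda*100)/100 = 68.45.

68.45


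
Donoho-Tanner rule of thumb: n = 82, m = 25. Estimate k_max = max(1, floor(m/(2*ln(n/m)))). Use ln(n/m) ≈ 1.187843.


n/m = 82/25.
ln(n/m) ≈ 1.187843.
2*ln(n/m) ≈ 2.375686.
m/(2*ln(n/m)) ≈ 25/2.375686 ≈ 10.5233.
floor = 10.
k_max = max(1, 10) = 10.

10


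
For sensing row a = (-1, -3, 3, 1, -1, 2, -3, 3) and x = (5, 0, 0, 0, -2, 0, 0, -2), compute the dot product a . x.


Non-zero terms: ['-1*5', '-1*-2', '3*-2']
Products: [-5, 2, -6]
y = sum = -9.

-9


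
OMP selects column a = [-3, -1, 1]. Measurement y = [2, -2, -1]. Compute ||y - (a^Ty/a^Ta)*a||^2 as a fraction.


a^T a = 11.
a^T y = -5.
coeff = -5/11 = -5/11.
||r||^2 = 74/11.

74/11


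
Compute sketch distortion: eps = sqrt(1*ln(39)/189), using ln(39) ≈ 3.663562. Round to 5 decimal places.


ln(39) ≈ 3.663562.
1*ln(N)/m ≈ 1*3.663562/189 ≈ 0.01938393.
eps = sqrt(0.01938393) ≈ 0.1392262 ≈ 0.13923.

0.13923


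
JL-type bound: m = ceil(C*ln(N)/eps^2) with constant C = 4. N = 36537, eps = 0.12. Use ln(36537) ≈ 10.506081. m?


ln(36537) ≈ 10.506081.
eps^2 = 0.12^2 = 0.0144.
C*ln(N)/eps^2 ≈ 4*10.506081/0.0144 ≈ 2918.3558.
m = ceil(2918.3558) = 2919.

2919


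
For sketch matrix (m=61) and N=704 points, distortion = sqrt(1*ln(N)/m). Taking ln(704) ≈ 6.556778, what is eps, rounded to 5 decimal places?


ln(704) ≈ 6.556778.
1*ln(N)/m ≈ 1*6.556778/61 ≈ 0.10748816.
eps = sqrt(0.10748816) ≈ 0.3278539 ≈ 0.32785.

0.32785


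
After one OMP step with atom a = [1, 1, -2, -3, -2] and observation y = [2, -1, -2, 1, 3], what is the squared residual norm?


a^T a = 19.
a^T y = -4.
coeff = -4/19 = -4/19.
||r||^2 = 345/19.

345/19


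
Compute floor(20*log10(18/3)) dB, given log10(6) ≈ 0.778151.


||x||/||e|| = 18/3 = 6.
log10(6) ≈ 0.778151.
20*log10(||x||/||e||) ≈ 20*0.778151 = 15.56302.
floor(15.56302) = 15.

15


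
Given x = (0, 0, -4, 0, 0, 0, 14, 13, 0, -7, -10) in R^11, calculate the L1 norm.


Non-zero entries: [(2, -4), (6, 14), (7, 13), (9, -7), (10, -10)]
Absolute values: [4, 14, 13, 7, 10]
||x||_1 = sum = 48.

48


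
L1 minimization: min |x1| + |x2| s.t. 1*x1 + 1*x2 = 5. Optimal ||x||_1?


Axis intercepts:
  x1 = 5, x2 = 0: L1 = 5
  x1 = 0, x2 = 5: L1 = 5
x* = (5, 0)
||x*||_1 = 5.

5


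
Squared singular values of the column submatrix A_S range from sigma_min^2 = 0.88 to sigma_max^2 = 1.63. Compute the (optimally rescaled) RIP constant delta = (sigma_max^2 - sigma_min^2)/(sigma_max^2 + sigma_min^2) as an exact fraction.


lambda_max - lambda_min = 1.63 - 0.88 = 0.75.
lambda_max + lambda_min = 1.63 + 0.88 = 2.51.
delta = 0.75/2.51 = 75/251.

75/251


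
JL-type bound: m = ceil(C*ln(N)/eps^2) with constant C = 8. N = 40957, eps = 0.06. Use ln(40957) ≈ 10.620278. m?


ln(40957) ≈ 10.620278.
eps^2 = 0.06^2 = 0.0036.
C*ln(N)/eps^2 ≈ 8*10.620278/0.0036 ≈ 23600.6178.
m = ceil(23600.6178) = 23601.

23601


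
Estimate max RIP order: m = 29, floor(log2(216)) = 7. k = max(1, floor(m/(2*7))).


floor(log2(216)) = 7.
2*7 = 14.
m/(2*floor(log2(n))) = 29/14 ≈ 2.0714.
floor = 2.
k = max(1, 2) = 2.

2


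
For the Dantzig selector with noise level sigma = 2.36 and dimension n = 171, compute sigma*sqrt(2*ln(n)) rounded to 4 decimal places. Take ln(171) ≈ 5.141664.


ln(171) ≈ 5.141664.
2*ln(n) ≈ 10.283328.
sqrt(2*ln(n)) ≈ sqrt(10.283328) ≈ 3.206763.
threshold ≈ 2.36*3.206763 = 7.56796068 ≈ 7.5680.

7.5680


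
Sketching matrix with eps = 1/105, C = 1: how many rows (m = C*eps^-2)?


1/eps = 105.
(1/eps)^2 = 11025.
m = 1*11025 = 11025.

11025


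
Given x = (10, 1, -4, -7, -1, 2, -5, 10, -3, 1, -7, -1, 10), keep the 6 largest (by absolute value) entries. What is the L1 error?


Sorted |x_i| descending: [10, 10, 10, 7, 7, 5, 4, 3, 2, 1, 1, 1, 1]
Keep top 6: [10, 10, 10, 7, 7, 5]
Tail entries: [4, 3, 2, 1, 1, 1, 1]
L1 error = sum of tail = 13.

13


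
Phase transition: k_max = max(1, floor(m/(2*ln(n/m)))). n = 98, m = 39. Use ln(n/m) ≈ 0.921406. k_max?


n/m = 98/39.
ln(n/m) ≈ 0.921406.
2*ln(n/m) ≈ 1.842812.
m/(2*ln(n/m)) ≈ 39/1.842812 ≈ 21.1633.
floor = 21.
k_max = max(1, 21) = 21.

21


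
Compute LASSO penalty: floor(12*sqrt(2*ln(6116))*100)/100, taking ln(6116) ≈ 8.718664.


ln(6116) ≈ 8.718664.
2*ln(n) ≈ 17.437328.
sqrt(2*ln(n)) ≈ sqrt(17.437328) ≈ 4.175803.
lambda ≈ 12*4.175803 = 50.109636.
floor(lambda*100)/100 = 50.10.

50.10


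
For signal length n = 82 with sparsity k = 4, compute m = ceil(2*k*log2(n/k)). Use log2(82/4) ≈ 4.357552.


log2(n/k) = log2(82/4) ≈ 4.357552.
2*k*log2(n/k) ≈ 2*4*4.357552 = 34.860416.
m = ceil(34.860416) = 35.

35


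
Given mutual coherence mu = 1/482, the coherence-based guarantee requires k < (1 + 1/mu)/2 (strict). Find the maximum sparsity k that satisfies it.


1/mu = 482.
1 + 1/mu = 483.
(1 + 1/mu)/2 = 241.5 is not an integer, so k_max = floor(241.5) = 241.

241


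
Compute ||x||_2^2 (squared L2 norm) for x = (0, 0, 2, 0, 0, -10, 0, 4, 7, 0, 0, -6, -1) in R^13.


Non-zero entries: [(2, 2), (5, -10), (7, 4), (8, 7), (11, -6), (12, -1)]
Squares: [4, 100, 16, 49, 36, 1]
||x||_2^2 = sum = 206.

206


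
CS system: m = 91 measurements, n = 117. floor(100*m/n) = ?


100*m/n = 100*91/117 ≈ 77.7778.
floor = 77.

77


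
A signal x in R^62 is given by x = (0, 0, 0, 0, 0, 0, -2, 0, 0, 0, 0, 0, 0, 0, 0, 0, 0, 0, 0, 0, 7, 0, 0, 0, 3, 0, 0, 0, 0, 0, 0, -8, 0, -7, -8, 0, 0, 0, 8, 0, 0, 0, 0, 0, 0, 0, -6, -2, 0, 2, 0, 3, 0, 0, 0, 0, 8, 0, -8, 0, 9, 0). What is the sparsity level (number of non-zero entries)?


Non-zero positions: [6, 20, 24, 31, 33, 34, 38, 46, 47, 49, 51, 56, 58, 60].
Sparsity = 14.

14


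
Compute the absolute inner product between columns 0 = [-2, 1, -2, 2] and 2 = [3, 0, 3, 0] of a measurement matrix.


Inner product: -2*3 + 1*0 + -2*3 + 2*0
Products: [-6, 0, -6, 0]
Sum = -12.
|dot| = 12.

12


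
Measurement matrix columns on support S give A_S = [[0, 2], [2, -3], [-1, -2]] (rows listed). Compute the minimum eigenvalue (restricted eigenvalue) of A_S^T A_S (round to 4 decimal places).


A_S^T A_S = [[5, -4], [-4, 17]].
trace = 22.
det = 69.
disc = trace^2 - 4*det = 484 - 4*69 = 208.
sqrt(208) ≈ 14.422205.
lam_min = (22 - sqrt(208))/2 ≈ (22 - 14.422205)/2 = 3.7888975 ≈ 3.7889.

3.7889


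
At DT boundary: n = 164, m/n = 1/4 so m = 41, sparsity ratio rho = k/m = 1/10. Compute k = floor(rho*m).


m = 1/4*164 = 41.
rho = 1/10.
rho*m = 1/10*41 = 4.1.
k = floor(4.1) = 4.

4


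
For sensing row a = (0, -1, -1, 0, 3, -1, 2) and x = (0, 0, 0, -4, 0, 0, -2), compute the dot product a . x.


Non-zero terms: ['0*-4', '2*-2']
Products: [0, -4]
y = sum = -4.

-4


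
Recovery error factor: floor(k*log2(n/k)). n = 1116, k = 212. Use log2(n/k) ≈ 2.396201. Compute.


log2(n/k) = log2(1116/212) ≈ 2.396201.
k*log2(n/k) ≈ 212*2.396201 = 507.994612.
floor(507.994612) = 507.

507


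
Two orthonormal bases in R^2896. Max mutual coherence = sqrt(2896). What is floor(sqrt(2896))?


53^2 = 2809 <= 2896 < 2916 = 54^2, so 53 <= sqrt(2896) < 54.
floor(sqrt(2896)) = 53.

53


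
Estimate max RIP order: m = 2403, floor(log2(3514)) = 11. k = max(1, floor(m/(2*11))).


floor(log2(3514)) = 11.
2*11 = 22.
m/(2*floor(log2(n))) = 2403/22 ≈ 109.2273.
floor = 109.
k = max(1, 109) = 109.

109


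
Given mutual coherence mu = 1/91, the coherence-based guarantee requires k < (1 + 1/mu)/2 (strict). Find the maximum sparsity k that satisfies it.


1/mu = 91.
1 + 1/mu = 92.
(1 + 1/mu)/2 = 46 is an integer and the inequality is strict, so k_max = 46 - 1 = 45.

45


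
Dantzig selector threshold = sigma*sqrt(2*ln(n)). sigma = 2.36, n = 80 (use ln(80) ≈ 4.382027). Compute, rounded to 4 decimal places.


ln(80) ≈ 4.382027.
2*ln(n) ≈ 8.764054.
sqrt(2*ln(n)) ≈ sqrt(8.764054) ≈ 2.960414.
threshold ≈ 2.36*2.960414 = 6.98657704 ≈ 6.9866.

6.9866


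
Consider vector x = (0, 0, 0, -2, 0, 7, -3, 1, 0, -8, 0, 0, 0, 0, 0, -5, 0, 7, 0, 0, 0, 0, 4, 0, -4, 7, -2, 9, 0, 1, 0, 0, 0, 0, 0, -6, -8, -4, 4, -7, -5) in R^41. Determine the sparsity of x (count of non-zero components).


Non-zero positions: [3, 5, 6, 7, 9, 15, 17, 22, 24, 25, 26, 27, 29, 35, 36, 37, 38, 39, 40].
Sparsity = 19.

19


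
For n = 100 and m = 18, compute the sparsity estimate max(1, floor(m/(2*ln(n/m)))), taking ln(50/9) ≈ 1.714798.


n/m = 100/18 = 50/9.
ln(n/m) ≈ 1.714798.
2*ln(n/m) ≈ 3.429596.
m/(2*ln(n/m)) ≈ 18/3.429596 ≈ 5.2484.
floor = 5.
k_max = max(1, 5) = 5.

5


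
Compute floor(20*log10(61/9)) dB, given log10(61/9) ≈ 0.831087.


||x||/||e|| = 61/9.
log10(61/9) ≈ 0.831087.
20*log10(||x||/||e||) ≈ 20*0.831087 = 16.62174.
floor(16.62174) = 16.

16


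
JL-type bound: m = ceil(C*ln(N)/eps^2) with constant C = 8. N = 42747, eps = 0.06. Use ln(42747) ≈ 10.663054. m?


ln(42747) ≈ 10.663054.
eps^2 = 0.06^2 = 0.0036.
C*ln(N)/eps^2 ≈ 8*10.663054/0.0036 ≈ 23695.6756.
m = ceil(23695.6756) = 23696.

23696


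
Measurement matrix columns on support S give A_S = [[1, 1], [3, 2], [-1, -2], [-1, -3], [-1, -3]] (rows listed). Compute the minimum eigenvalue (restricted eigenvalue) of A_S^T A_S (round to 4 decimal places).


A_S^T A_S = [[13, 15], [15, 27]].
trace = 40.
det = 126.
disc = trace^2 - 4*det = 1600 - 4*126 = 1096.
sqrt(1096) ≈ 33.105891.
lam_min = (40 - sqrt(1096))/2 ≈ (40 - 33.105891)/2 = 3.4470545 ≈ 3.4471.

3.4471


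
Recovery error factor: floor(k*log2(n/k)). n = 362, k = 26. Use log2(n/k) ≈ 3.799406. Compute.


log2(n/k) = log2(362/26) ≈ 3.799406.
k*log2(n/k) ≈ 26*3.799406 = 98.784556.
floor(98.784556) = 98.

98


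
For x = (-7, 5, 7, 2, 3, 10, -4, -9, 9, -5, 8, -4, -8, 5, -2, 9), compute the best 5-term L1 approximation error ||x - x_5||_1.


Sorted |x_i| descending: [10, 9, 9, 9, 8, 8, 7, 7, 5, 5, 5, 4, 4, 3, 2, 2]
Keep top 5: [10, 9, 9, 9, 8]
Tail entries: [8, 7, 7, 5, 5, 5, 4, 4, 3, 2, 2]
L1 error = sum of tail = 52.

52


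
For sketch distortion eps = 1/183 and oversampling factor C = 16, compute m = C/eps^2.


1/eps = 183.
(1/eps)^2 = 33489.
m = 16*33489 = 535824.

535824


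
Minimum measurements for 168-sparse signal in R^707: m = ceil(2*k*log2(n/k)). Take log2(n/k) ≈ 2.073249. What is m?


log2(n/k) = log2(707/168) ≈ 2.073249.
2*k*log2(n/k) ≈ 2*168*2.073249 = 696.611664.
m = ceil(696.611664) = 697.

697


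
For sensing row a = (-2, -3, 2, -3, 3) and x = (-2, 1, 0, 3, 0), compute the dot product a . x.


Non-zero terms: ['-2*-2', '-3*1', '-3*3']
Products: [4, -3, -9]
y = sum = -8.

-8


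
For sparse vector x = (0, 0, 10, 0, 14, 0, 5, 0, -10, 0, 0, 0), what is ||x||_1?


Non-zero entries: [(2, 10), (4, 14), (6, 5), (8, -10)]
Absolute values: [10, 14, 5, 10]
||x||_1 = sum = 39.

39


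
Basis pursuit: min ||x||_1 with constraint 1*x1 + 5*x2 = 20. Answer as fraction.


Axis intercepts:
  x1 = 20, x2 = 0: L1 = 20
  x1 = 0, x2 = 4: L1 = 4
x* = (0, 4)
||x*||_1 = 4.

4
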